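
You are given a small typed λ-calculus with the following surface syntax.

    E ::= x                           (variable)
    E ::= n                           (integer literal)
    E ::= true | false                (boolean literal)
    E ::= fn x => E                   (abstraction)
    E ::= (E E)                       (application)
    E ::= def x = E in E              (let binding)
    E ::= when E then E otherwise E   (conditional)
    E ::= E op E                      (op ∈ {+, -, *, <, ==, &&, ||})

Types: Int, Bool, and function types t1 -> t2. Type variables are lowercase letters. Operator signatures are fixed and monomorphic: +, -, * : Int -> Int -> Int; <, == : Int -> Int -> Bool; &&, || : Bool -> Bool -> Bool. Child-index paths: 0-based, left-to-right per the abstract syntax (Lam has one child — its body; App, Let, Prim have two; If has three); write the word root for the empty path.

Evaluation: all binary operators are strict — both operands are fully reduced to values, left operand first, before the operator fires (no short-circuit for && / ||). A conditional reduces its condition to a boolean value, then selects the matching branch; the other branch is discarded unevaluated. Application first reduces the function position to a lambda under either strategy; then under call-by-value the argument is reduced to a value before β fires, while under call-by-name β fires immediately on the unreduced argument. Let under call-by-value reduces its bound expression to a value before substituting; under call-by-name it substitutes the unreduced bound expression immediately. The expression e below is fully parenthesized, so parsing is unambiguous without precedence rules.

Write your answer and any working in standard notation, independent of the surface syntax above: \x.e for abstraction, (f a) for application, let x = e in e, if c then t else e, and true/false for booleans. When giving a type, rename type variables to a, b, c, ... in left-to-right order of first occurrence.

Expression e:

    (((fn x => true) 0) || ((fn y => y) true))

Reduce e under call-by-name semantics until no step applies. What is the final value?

Derivation:
step 0: (((\x.true) 0) || ((\y.y) true))
step 1: [beta@0] (true || ((\y.y) true))
step 2: [beta@1] (true || true)
step 3: [delta@root] true

Answer: true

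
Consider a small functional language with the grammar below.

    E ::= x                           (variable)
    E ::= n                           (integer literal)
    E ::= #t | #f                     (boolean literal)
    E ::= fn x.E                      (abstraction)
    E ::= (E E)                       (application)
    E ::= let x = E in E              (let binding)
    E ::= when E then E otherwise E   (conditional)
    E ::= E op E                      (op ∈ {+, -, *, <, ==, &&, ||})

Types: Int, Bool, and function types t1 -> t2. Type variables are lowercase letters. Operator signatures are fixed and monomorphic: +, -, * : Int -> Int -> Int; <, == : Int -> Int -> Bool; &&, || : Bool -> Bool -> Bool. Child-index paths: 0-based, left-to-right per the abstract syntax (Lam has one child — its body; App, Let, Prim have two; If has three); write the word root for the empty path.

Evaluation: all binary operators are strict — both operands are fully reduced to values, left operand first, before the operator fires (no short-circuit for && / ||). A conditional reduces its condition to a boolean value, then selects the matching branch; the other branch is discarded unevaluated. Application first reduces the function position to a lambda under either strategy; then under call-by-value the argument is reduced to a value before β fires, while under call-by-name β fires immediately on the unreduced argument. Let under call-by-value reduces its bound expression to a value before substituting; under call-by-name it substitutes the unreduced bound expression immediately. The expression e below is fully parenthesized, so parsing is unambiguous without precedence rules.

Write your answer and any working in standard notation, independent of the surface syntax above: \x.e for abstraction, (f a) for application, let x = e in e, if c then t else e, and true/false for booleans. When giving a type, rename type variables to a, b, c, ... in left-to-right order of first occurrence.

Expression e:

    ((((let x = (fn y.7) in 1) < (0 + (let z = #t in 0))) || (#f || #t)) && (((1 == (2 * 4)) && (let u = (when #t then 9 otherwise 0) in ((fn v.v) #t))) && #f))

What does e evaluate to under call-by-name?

Answer: false

Trace:
step 0: ((((let x = (\y.7) in 1) < (0 + (let z = true in 0))) || (false || true)) && (((1 == (2 * 4)) && (let u = (if true then 9 else 0) in ((\v.v) true))) && false))
step 1: [let@0.0.0] (((1 < (0 + (let z = true in 0))) || (false || true)) && (((1 == (2 * 4)) && (let u = (if true then 9 else 0) in ((\v.v) true))) && false))
step 2: [let@0.0.1.1] (((1 < (0 + 0)) || (false || true)) && (((1 == (2 * 4)) && (let u = (if true then 9 else 0) in ((\v.v) true))) && false))
step 3: [delta@0.0.1] (((1 < 0) || (false || true)) && (((1 == (2 * 4)) && (let u = (if true then 9 else 0) in ((\v.v) true))) && false))
step 4: [delta@0.0] ((false || (false || true)) && (((1 == (2 * 4)) && (let u = (if true then 9 else 0) in ((\v.v) true))) && false))
step 5: [delta@0.1] ((false || true) && (((1 == (2 * 4)) && (let u = (if true then 9 else 0) in ((\v.v) true))) && false))
step 6: [delta@0] (true && (((1 == (2 * 4)) && (let u = (if true then 9 else 0) in ((\v.v) true))) && false))
step 7: [delta@1.0.0.1] (true && (((1 == 8) && (let u = (if true then 9 else 0) in ((\v.v) true))) && false))
step 8: [delta@1.0.0] (true && ((false && (let u = (if true then 9 else 0) in ((\v.v) true))) && false))
step 9: [let@1.0.1] (true && ((false && ((\v.v) true)) && false))
step 10: [beta@1.0.1] (true && ((false && true) && false))
step 11: [delta@1.0] (true && (false && false))
step 12: [delta@1] (true && false)
step 13: [delta@root] false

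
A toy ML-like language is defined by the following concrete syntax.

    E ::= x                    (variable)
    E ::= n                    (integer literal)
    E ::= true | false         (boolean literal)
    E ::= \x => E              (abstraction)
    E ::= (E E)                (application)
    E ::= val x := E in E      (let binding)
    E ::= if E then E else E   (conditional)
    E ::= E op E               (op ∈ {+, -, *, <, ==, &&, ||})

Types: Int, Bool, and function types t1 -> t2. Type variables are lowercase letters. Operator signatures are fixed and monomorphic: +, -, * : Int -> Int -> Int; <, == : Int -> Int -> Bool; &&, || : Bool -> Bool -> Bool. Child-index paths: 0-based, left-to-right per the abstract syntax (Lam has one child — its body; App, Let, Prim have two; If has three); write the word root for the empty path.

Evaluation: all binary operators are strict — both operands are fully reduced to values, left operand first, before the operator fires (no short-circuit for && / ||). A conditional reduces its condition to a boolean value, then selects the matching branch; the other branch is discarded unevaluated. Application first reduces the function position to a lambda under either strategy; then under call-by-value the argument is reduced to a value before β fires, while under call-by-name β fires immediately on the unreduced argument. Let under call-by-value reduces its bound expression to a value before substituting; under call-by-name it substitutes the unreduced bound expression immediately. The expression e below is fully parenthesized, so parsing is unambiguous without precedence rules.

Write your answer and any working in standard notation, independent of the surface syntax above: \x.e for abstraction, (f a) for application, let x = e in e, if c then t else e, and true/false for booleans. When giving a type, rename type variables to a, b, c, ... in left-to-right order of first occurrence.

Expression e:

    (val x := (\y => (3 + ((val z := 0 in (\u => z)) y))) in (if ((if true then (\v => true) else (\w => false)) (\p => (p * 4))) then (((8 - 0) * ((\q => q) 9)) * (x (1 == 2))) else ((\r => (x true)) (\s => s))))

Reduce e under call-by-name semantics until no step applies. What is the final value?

Trace:
step 0: (let x = (\y.(3 + ((let z = 0 in (\u.z)) y))) in (if ((if true then (\v.true) else (\w.false)) (\p.(p * 4))) then (((8 - 0) * ((\q.q) 9)) * (x (1 == 2))) else ((\r.(x true)) (\s.s))))
step 1: [let@root] (if ((if true then (\v.true) else (\w.false)) (\p.(p * 4))) then (((8 - 0) * ((\q.q) 9)) * ((\y.(3 + ((let z = 0 in (\u.z)) y))) (1 == 2))) else ((\r.((\y.(3 + ((let z = 0 in (\u.z)) y))) true)) (\s.s)))
step 2: [if@0.0] (if ((\v.true) (\p.(p * 4))) then (((8 - 0) * ((\q.q) 9)) * ((\y.(3 + ((let z = 0 in (\u.z)) y))) (1 == 2))) else ((\r.((\y.(3 + ((let z = 0 in (\u.z)) y))) true)) (\s.s)))
step 3: [beta@0] (if true then (((8 - 0) * ((\q.q) 9)) * ((\y.(3 + ((let z = 0 in (\u.z)) y))) (1 == 2))) else ((\r.((\y.(3 + ((let z = 0 in (\u.z)) y))) true)) (\s.s)))
step 4: [if@root] (((8 - 0) * ((\q.q) 9)) * ((\y.(3 + ((let z = 0 in (\u.z)) y))) (1 == 2)))
step 5: [delta@0.0] ((8 * ((\q.q) 9)) * ((\y.(3 + ((let z = 0 in (\u.z)) y))) (1 == 2)))
step 6: [beta@0.1] ((8 * 9) * ((\y.(3 + ((let z = 0 in (\u.z)) y))) (1 == 2)))
step 7: [delta@0] (72 * ((\y.(3 + ((let z = 0 in (\u.z)) y))) (1 == 2)))
step 8: [beta@1] (72 * (3 + ((let z = 0 in (\u.z)) (1 == 2))))
step 9: [let@1.1.0] (72 * (3 + ((\u.0) (1 == 2))))
step 10: [beta@1.1] (72 * (3 + 0))
step 11: [delta@1] (72 * 3)
step 12: [delta@root] 216

Answer: 216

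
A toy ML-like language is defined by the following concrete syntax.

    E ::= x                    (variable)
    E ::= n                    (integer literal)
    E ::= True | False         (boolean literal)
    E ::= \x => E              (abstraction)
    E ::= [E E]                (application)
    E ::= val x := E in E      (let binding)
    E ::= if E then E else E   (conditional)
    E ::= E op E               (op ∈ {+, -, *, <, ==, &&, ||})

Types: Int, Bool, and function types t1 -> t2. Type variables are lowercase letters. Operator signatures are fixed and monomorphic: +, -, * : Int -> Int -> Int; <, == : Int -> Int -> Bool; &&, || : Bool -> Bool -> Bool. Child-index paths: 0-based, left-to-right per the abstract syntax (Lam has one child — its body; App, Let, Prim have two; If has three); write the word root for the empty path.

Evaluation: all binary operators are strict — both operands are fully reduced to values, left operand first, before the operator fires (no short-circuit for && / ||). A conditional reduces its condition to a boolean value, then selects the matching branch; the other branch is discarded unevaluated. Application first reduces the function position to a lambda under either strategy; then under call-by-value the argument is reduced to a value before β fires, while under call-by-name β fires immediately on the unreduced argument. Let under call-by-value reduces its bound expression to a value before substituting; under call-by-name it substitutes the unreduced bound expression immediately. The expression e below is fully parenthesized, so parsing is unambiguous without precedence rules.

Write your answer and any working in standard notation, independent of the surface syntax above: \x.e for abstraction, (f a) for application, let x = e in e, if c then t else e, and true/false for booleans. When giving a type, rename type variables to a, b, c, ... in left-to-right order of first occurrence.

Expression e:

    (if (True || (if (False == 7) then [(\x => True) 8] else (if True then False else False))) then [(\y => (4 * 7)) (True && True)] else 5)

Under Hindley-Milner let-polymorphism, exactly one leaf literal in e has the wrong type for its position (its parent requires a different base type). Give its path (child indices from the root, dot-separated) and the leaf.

Answer: 0.1.0.0 : false

Trace:
  unify Bool ~ Bool
  unify Bool ~ Int
  FAIL: mismatch Bool ~ Int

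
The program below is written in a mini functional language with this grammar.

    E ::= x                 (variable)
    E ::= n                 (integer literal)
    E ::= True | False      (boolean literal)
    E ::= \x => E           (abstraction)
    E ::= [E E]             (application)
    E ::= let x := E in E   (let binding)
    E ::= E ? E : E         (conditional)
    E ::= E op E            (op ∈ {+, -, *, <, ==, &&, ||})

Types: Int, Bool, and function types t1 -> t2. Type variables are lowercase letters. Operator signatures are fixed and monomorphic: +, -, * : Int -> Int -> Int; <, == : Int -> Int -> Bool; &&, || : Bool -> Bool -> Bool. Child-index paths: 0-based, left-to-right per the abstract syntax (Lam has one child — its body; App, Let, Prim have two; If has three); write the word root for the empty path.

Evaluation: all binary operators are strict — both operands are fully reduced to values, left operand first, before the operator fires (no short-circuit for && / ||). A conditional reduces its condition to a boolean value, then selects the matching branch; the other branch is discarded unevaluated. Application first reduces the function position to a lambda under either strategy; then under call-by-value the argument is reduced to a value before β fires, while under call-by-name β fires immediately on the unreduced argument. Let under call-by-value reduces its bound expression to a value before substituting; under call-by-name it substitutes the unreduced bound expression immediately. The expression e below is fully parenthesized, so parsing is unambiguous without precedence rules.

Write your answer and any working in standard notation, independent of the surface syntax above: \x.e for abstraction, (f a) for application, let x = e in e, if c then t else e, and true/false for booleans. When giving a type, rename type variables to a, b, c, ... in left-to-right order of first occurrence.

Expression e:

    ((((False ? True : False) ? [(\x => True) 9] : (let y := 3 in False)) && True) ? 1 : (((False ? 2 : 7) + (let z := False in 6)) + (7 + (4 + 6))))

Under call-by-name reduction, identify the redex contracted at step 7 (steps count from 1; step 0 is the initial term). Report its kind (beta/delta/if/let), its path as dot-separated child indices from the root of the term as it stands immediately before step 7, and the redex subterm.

Answer: let at 0.1 : (let z = false in 6)

Working:
step 0: (if ((if (if false then true else false) then ((\x.true) 9) else (let y = 3 in false)) && true) then 1 else (((if false then 2 else 7) + (let z = false in 6)) + (7 + (4 + 6))))
step 1: [if@0.0.0] (if ((if false then ((\x.true) 9) else (let y = 3 in false)) && true) then 1 else (((if false then 2 else 7) + (let z = false in 6)) + (7 + (4 + 6))))
step 2: [if@0.0] (if ((let y = 3 in false) && true) then 1 else (((if false then 2 else 7) + (let z = false in 6)) + (7 + (4 + 6))))
step 3: [let@0.0] (if (false && true) then 1 else (((if false then 2 else 7) + (let z = false in 6)) + (7 + (4 + 6))))
step 4: [delta@0] (if false then 1 else (((if false then 2 else 7) + (let z = false in 6)) + (7 + (4 + 6))))
step 5: [if@root] (((if false then 2 else 7) + (let z = false in 6)) + (7 + (4 + 6)))
step 6: [if@0.0] ((7 + (let z = false in 6)) + (7 + (4 + 6)))
step 7: [let@0.1] ((7 + 6) + (7 + (4 + 6)))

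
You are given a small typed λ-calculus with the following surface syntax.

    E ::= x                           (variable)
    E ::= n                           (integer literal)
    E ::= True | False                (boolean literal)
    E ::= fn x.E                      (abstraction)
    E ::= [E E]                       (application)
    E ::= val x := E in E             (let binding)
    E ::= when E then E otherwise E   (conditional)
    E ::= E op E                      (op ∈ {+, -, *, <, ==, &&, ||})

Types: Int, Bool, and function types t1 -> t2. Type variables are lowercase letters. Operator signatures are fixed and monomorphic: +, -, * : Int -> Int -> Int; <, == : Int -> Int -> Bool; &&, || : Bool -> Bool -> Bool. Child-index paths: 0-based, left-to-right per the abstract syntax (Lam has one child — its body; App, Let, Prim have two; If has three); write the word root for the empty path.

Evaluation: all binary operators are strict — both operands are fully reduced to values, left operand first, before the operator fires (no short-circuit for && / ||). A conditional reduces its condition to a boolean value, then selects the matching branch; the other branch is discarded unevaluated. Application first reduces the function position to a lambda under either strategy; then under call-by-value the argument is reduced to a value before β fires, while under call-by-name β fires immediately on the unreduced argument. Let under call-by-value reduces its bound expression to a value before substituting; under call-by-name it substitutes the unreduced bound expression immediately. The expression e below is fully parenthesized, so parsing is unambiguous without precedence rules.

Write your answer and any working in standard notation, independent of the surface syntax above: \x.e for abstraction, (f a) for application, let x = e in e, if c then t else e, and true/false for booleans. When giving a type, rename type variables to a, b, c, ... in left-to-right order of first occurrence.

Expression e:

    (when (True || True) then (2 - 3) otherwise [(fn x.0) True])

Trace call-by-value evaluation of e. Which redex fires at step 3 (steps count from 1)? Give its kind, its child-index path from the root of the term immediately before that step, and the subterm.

Derivation:
step 0: (if (true || true) then (2 - 3) else ((\x.0) true))
step 1: [delta@0] (if true then (2 - 3) else ((\x.0) true))
step 2: [if@root] (2 - 3)
step 3: [delta@root] -1

Answer: delta at root : (2 - 3)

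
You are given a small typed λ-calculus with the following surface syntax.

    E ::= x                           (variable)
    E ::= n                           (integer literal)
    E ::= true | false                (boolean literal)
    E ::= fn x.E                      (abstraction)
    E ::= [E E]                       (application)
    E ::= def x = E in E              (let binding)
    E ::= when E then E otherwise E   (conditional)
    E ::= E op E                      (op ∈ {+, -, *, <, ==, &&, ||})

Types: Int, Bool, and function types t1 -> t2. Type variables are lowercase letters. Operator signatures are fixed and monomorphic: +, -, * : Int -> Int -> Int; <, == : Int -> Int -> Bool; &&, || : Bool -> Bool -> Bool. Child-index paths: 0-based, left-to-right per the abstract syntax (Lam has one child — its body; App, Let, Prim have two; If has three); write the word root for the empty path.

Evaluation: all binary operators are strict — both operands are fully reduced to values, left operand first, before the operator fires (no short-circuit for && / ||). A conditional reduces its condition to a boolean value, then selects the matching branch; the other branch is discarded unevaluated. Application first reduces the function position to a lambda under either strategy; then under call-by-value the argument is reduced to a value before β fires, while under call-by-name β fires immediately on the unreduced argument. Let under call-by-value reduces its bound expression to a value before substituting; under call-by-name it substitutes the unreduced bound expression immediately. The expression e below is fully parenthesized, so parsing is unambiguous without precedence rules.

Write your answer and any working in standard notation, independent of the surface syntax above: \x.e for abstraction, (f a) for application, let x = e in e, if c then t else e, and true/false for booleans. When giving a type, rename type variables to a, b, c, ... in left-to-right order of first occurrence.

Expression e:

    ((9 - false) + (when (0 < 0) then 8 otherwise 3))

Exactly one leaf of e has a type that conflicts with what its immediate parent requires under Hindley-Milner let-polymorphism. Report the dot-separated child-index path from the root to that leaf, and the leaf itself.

Derivation:
  unify Int ~ Int
  unify Bool ~ Int
  FAIL: mismatch Bool ~ Int

Answer: 0.1 : false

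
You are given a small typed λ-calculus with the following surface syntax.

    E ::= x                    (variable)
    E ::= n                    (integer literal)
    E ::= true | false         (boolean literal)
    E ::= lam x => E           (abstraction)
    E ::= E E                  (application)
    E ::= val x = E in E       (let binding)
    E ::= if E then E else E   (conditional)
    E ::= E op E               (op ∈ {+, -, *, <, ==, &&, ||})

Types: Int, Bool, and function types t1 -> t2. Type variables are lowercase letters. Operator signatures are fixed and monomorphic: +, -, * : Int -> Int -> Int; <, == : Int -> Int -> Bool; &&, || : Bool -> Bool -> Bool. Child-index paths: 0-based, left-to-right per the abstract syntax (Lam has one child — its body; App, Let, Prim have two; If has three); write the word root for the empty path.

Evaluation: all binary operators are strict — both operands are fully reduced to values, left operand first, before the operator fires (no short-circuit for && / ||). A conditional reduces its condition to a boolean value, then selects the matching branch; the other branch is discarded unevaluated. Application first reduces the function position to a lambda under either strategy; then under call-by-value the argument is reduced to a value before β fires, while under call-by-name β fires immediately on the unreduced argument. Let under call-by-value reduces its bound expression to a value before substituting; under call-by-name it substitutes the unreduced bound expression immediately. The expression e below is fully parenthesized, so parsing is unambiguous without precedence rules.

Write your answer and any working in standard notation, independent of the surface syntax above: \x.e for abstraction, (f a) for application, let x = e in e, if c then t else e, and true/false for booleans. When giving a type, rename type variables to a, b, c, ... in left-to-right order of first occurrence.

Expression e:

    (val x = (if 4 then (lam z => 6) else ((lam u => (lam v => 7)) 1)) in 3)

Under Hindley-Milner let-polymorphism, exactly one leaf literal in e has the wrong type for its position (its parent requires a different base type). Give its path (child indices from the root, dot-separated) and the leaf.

Answer: 0.0 : 4

Derivation:
  unify Int ~ Bool
  FAIL: mismatch Int ~ Bool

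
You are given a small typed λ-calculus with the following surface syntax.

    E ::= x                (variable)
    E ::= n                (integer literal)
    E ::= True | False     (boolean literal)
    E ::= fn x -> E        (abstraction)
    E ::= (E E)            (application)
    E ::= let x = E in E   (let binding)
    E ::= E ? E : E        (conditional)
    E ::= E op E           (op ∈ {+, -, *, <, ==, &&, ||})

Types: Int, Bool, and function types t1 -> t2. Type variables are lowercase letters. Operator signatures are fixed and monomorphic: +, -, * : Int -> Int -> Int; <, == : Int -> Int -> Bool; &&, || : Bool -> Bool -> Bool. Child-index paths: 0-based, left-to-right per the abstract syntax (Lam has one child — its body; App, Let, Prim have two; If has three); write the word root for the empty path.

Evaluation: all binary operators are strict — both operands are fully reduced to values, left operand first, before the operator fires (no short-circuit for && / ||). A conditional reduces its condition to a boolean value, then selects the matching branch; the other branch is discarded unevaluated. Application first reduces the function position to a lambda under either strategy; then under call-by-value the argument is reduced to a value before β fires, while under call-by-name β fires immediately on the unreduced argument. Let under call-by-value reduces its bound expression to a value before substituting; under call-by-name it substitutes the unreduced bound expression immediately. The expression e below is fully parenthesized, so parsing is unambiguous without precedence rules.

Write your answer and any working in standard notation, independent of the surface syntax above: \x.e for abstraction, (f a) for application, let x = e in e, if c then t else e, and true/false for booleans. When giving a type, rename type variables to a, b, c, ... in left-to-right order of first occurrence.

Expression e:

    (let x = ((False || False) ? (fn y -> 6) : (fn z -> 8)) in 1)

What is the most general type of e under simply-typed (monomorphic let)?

Derivation:
  unify Bool ~ Bool
  unify Bool ~ Bool
  unify Bool ~ Bool
\y._ : a -> Int
\z._ : b -> Int
  unify a -> Int ~ b -> Int
  unify a ~ b
  unify Int ~ Int
let x : b -> Int

Answer: Int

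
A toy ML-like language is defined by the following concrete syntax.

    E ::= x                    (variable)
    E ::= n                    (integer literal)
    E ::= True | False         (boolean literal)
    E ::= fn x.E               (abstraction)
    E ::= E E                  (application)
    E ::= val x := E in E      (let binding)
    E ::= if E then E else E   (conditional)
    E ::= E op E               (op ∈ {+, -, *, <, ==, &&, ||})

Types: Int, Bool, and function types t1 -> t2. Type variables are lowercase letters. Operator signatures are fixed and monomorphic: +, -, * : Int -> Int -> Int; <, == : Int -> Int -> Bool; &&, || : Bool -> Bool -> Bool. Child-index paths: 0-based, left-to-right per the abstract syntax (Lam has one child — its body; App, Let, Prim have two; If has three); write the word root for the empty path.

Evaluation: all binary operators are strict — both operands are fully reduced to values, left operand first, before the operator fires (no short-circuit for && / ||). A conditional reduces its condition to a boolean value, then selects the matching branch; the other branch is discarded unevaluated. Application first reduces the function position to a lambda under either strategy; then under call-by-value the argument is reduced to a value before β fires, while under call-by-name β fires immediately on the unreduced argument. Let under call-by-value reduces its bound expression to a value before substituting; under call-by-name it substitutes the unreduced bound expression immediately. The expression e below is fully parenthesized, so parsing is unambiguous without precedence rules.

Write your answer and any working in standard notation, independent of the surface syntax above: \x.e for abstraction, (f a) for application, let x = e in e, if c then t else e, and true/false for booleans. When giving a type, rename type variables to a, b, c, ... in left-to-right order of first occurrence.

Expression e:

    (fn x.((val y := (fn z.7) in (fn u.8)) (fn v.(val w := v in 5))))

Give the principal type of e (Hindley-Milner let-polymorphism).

Answer: a -> Int

Trace:
\z._ : b -> Int
let y : forall. b -> Int
\u._ : c -> Int
v : d
let w : d
\v._ : d -> Int
  unify c -> Int ~ (d -> Int) -> e
  unify c ~ d -> Int
  unify Int ~ e
_ _ : Int
\x._ : a -> Int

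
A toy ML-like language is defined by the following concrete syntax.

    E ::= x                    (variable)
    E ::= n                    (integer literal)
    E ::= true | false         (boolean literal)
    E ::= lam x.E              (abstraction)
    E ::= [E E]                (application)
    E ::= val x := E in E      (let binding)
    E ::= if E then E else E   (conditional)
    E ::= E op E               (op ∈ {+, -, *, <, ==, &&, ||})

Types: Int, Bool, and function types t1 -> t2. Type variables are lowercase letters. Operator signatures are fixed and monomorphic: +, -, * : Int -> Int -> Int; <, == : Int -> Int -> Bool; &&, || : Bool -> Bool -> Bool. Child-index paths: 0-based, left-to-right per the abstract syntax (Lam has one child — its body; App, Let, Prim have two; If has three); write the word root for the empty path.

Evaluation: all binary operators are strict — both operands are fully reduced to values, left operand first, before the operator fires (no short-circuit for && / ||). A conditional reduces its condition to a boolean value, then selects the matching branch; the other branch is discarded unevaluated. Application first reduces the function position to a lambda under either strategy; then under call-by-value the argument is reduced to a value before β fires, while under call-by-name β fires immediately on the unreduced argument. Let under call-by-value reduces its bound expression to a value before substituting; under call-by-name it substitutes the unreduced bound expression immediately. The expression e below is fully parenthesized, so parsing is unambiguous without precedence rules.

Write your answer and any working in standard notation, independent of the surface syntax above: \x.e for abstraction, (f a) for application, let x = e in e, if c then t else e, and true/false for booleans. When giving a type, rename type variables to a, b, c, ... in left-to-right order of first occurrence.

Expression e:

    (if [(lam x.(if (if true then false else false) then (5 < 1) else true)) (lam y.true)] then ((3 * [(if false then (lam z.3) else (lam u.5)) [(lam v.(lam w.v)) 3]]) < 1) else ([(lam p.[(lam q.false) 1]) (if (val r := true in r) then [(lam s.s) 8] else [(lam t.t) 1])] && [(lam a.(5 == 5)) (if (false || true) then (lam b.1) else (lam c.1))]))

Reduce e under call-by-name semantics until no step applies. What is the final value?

Derivation:
step 0: (if ((\x.(if (if true then false else false) then (5 < 1) else true)) (\y.true)) then ((3 * ((if false then (\z.3) else (\u.5)) ((\v.(\w.v)) 3))) < 1) else (((\p.((\q.false) 1)) (if (let r = true in r) then ((\s.s) 8) else ((\t.t) 1))) && ((\a.(5 == 5)) (if (false || true) then (\b.1) else (\c.1)))))
step 1: [beta@0] (if (if (if true then false else false) then (5 < 1) else true) then ((3 * ((if false then (\z.3) else (\u.5)) ((\v.(\w.v)) 3))) < 1) else (((\p.((\q.false) 1)) (if (let r = true in r) then ((\s.s) 8) else ((\t.t) 1))) && ((\a.(5 == 5)) (if (false || true) then (\b.1) else (\c.1)))))
step 2: [if@0.0] (if (if false then (5 < 1) else true) then ((3 * ((if false then (\z.3) else (\u.5)) ((\v.(\w.v)) 3))) < 1) else (((\p.((\q.false) 1)) (if (let r = true in r) then ((\s.s) 8) else ((\t.t) 1))) && ((\a.(5 == 5)) (if (false || true) then (\b.1) else (\c.1)))))
step 3: [if@0] (if true then ((3 * ((if false then (\z.3) else (\u.5)) ((\v.(\w.v)) 3))) < 1) else (((\p.((\q.false) 1)) (if (let r = true in r) then ((\s.s) 8) else ((\t.t) 1))) && ((\a.(5 == 5)) (if (false || true) then (\b.1) else (\c.1)))))
step 4: [if@root] ((3 * ((if false then (\z.3) else (\u.5)) ((\v.(\w.v)) 3))) < 1)
step 5: [if@0.1.0] ((3 * ((\u.5) ((\v.(\w.v)) 3))) < 1)
step 6: [beta@0.1] ((3 * 5) < 1)
step 7: [delta@0] (15 < 1)
step 8: [delta@root] false

Answer: false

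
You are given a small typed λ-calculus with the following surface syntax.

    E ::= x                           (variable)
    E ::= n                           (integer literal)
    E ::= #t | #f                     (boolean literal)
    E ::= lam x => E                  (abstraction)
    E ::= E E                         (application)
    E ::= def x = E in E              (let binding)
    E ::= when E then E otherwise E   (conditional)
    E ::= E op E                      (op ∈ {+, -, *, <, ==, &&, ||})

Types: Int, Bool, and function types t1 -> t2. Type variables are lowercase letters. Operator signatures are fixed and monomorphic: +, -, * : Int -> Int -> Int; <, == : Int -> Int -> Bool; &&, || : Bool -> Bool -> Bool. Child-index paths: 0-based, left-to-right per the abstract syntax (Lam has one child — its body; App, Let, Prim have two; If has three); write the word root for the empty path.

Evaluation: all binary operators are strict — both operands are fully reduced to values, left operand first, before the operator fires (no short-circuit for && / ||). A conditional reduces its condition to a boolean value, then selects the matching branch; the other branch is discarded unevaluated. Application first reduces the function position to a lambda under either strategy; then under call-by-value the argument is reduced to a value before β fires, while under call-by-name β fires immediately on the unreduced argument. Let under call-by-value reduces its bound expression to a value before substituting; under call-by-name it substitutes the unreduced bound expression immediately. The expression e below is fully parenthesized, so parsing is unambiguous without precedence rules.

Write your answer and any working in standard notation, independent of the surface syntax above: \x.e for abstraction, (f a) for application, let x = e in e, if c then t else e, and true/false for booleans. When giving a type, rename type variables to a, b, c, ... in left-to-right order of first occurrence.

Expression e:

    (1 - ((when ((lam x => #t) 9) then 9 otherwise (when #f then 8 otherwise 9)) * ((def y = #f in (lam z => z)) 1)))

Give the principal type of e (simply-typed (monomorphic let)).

Answer: Int

Derivation:
  unify Int ~ Int
\x._ : a -> Bool
  unify a -> Bool ~ Int -> b
  unify a ~ Int
  unify Bool ~ b
_ _ : Bool
  unify Bool ~ Bool
  unify Bool ~ Bool
  unify Int ~ Int
  unify Int ~ Int
  unify Int ~ Int
let y : Bool
z : c
\z._ : c -> c
  unify c -> c ~ Int -> d
  unify c ~ Int
  unify Int ~ d
_ _ : Int
  unify Int ~ Int
  unify Int ~ Int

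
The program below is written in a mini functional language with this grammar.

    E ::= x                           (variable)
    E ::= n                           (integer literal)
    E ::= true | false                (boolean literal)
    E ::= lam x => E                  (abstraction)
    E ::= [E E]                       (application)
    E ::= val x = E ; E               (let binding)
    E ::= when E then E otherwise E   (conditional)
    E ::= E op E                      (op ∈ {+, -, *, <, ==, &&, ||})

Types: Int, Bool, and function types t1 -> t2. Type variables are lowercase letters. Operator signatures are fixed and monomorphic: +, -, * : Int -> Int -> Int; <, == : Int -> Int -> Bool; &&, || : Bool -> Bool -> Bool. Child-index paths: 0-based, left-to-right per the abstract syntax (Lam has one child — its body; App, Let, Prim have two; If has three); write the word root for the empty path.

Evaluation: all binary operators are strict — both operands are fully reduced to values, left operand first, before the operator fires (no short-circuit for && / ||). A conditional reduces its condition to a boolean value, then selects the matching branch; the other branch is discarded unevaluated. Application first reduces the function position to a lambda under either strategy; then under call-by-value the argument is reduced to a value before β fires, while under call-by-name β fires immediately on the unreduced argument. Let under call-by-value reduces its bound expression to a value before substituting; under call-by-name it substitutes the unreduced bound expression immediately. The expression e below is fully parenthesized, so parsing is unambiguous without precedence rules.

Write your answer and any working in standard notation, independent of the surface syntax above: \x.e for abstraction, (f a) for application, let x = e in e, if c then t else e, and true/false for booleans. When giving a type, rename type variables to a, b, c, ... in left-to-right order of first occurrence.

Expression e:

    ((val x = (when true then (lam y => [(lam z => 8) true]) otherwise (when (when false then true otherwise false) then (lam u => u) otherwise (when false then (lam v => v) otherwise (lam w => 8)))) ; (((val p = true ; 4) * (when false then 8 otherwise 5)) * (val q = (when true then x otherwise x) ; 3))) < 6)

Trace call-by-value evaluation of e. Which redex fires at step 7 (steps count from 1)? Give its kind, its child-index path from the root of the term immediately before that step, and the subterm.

Answer: let at 0.1 : (let q = (\y.((\z.8) true)) in 3)

Trace:
step 0: ((let x = (if true then (\y.((\z.8) true)) else (if (if false then true else false) then (\u.u) else (if false then (\v.v) else (\w.8)))) in (((let p = true in 4) * (if false then 8 else 5)) * (let q = (if true then x else x) in 3))) < 6)
step 1: [if@0.0] ((let x = (\y.((\z.8) true)) in (((let p = true in 4) * (if false then 8 else 5)) * (let q = (if true then x else x) in 3))) < 6)
step 2: [let@0] ((((let p = true in 4) * (if false then 8 else 5)) * (let q = (if true then (\y.((\z.8) true)) else (\y.((\z.8) true))) in 3)) < 6)
step 3: [let@0.0.0] (((4 * (if false then 8 else 5)) * (let q = (if true then (\y.((\z.8) true)) else (\y.((\z.8) true))) in 3)) < 6)
step 4: [if@0.0.1] (((4 * 5) * (let q = (if true then (\y.((\z.8) true)) else (\y.((\z.8) true))) in 3)) < 6)
step 5: [delta@0.0] ((20 * (let q = (if true then (\y.((\z.8) true)) else (\y.((\z.8) true))) in 3)) < 6)
step 6: [if@0.1.0] ((20 * (let q = (\y.((\z.8) true)) in 3)) < 6)
step 7: [let@0.1] ((20 * 3) < 6)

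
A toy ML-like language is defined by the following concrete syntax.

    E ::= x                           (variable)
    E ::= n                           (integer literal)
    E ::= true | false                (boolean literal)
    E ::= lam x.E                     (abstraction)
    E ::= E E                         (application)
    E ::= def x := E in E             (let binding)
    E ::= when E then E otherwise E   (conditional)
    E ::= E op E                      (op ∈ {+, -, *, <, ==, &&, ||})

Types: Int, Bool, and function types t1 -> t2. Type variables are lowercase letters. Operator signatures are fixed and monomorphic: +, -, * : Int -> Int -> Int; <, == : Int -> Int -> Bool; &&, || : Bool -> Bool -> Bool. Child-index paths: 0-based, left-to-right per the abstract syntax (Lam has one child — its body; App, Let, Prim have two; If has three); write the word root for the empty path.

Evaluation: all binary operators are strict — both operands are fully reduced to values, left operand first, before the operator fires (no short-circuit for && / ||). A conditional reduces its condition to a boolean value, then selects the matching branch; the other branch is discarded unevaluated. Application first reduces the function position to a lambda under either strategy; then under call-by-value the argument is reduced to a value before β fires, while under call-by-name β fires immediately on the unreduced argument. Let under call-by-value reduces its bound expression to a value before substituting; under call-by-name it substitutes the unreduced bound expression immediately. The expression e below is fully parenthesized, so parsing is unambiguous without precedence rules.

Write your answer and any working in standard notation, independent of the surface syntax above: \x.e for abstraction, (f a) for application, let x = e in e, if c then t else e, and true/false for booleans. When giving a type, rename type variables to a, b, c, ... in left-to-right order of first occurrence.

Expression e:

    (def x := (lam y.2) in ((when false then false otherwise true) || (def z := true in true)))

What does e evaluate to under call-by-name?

Trace:
step 0: (let x = (\y.2) in ((if false then false else true) || (let z = true in true)))
step 1: [let@root] ((if false then false else true) || (let z = true in true))
step 2: [if@0] (true || (let z = true in true))
step 3: [let@1] (true || true)
step 4: [delta@root] true

Answer: true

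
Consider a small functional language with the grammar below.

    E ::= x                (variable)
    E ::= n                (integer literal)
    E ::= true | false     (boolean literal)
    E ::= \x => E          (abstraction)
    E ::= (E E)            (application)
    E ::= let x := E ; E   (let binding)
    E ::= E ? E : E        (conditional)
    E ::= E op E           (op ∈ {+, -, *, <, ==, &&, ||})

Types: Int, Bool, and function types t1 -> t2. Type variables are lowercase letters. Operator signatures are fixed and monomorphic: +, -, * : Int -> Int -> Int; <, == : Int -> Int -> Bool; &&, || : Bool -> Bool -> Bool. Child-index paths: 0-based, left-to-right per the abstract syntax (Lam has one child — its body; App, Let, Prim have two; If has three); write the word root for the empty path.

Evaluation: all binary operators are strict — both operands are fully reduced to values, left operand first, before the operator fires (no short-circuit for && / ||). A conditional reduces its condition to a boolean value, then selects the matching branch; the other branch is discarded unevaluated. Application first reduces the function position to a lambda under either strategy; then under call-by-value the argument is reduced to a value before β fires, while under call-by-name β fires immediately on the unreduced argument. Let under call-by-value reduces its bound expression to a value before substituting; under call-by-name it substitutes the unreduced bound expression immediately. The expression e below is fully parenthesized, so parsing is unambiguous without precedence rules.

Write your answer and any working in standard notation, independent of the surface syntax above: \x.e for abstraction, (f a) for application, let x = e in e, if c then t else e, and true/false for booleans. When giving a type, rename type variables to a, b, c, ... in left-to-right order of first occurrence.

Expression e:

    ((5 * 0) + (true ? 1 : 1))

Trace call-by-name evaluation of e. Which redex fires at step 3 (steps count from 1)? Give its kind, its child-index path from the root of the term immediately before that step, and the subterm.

Trace:
step 0: ((5 * 0) + (if true then 1 else 1))
step 1: [delta@0] (0 + (if true then 1 else 1))
step 2: [if@1] (0 + 1)
step 3: [delta@root] 1

Answer: delta at root : (0 + 1)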